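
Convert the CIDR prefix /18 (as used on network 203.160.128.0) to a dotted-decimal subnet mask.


/18 means 18 network bits, 14 host bits
Binary: 11111111111111111100000000000000
Mask: 255.255.192.0


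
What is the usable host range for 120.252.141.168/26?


Network: 120.252.141.128
Broadcast: 120.252.141.191
First usable = network + 1
Last usable = broadcast - 1
Range: 120.252.141.129 to 120.252.141.190


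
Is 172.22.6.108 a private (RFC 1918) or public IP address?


RFC 1918 private ranges:
  10.0.0.0/8 (10.0.0.0 - 10.255.255.255)
  172.16.0.0/12 (172.16.0.0 - 172.31.255.255)
  192.168.0.0/16 (192.168.0.0 - 192.168.255.255)
Private (in 172.16.0.0/12)


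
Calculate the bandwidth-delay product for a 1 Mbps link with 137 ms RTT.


BDP = bandwidth * RTT
= 1 Mbps * 137 ms
= 1 * 1e6 * 137 / 1000 bits
= 137000 bits
= 17125 bytes
= 16.7236 KB
BDP = 137000 bits (17125 bytes)


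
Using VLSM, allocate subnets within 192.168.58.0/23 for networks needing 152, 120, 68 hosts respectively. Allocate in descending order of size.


152 hosts -> /24 (254 usable): 192.168.58.0/24
120 hosts -> /25 (126 usable): 192.168.59.0/25
68 hosts -> /25 (126 usable): 192.168.59.128/25
Allocation: 192.168.58.0/24 (152 hosts, 254 usable); 192.168.59.0/25 (120 hosts, 126 usable); 192.168.59.128/25 (68 hosts, 126 usable)


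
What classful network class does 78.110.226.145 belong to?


First octet: 78
Binary: 01001110
0xxxxxxx -> Class A (1-126)
Class A, default mask 255.0.0.0 (/8)


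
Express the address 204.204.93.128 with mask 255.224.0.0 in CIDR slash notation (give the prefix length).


Binary: 11111111.11100000.00000000.00000000
Count leading 1s
Prefix: /11


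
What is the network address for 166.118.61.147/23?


IP:   10100110.01110110.00111101.10010011
Mask: 11111111.11111111.11111110.00000000
AND operation:
Net:  10100110.01110110.00111100.00000000
Network: 166.118.60.0/23


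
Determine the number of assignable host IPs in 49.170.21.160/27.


Host bits = 32 - 27 = 5
Total addresses = 2^5 = 32
Usable = total - 2 (network and broadcast)
Usable hosts: 30


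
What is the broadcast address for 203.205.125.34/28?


Network: 203.205.125.32/28
Host bits = 4
Set all host bits to 1:
Broadcast: 203.205.125.47


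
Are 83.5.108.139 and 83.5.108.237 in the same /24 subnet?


Mask: 255.255.255.0
83.5.108.139 AND mask = 83.5.108.0
83.5.108.237 AND mask = 83.5.108.0
Yes, same subnet (83.5.108.0)


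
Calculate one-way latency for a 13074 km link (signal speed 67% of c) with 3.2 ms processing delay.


Speed = 0.67 * 3e5 km/s = 201000 km/s
Propagation delay = 13074 / 201000 = 0.065 s = 65.0448 ms
Processing delay = 3.2 ms
Total one-way latency = 68.2448 ms


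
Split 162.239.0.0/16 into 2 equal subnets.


New prefix = 16 + 1 = 17
Each subnet has 32768 addresses
  162.239.0.0/17
  162.239.128.0/17
Subnets: 162.239.0.0/17, 162.239.128.0/17


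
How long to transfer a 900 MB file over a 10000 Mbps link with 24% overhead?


Effective throughput = 10000 * (1 - 24/100) = 7600 Mbps
File size in Mb = 900 * 8 = 7200 Mb
Time = 7200 / 7600
Time = 0.9474 seconds


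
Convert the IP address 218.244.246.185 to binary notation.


218 = 11011010
244 = 11110100
246 = 11110110
185 = 10111001
Binary: 11011010.11110100.11110110.10111001


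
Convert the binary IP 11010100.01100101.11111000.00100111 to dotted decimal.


11010100 = 212
01100101 = 101
11111000 = 248
00100111 = 39
IP: 212.101.248.39


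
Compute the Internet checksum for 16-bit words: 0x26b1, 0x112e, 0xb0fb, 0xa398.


Sum all words (with carry folding):
+ 0x26b1 = 0x26b1
+ 0x112e = 0x37df
+ 0xb0fb = 0xe8da
+ 0xa398 = 0x8c73
One's complement: ~0x8c73
Checksum = 0x738c


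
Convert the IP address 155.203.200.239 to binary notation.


155 = 10011011
203 = 11001011
200 = 11001000
239 = 11101111
Binary: 10011011.11001011.11001000.11101111


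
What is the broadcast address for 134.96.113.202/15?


Network: 134.96.0.0/15
Host bits = 17
Set all host bits to 1:
Broadcast: 134.97.255.255


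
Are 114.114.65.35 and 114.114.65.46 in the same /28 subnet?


Mask: 255.255.255.240
114.114.65.35 AND mask = 114.114.65.32
114.114.65.46 AND mask = 114.114.65.32
Yes, same subnet (114.114.65.32)


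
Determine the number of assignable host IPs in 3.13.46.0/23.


Host bits = 32 - 23 = 9
Total addresses = 2^9 = 512
Usable = total - 2 (network and broadcast)
Usable hosts: 510


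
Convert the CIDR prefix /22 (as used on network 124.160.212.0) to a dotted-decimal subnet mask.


/22 means 22 network bits, 10 host bits
Binary: 11111111111111111111110000000000
Mask: 255.255.252.0


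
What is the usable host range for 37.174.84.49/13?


Network: 37.168.0.0
Broadcast: 37.175.255.255
First usable = network + 1
Last usable = broadcast - 1
Range: 37.168.0.1 to 37.175.255.254


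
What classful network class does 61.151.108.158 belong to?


First octet: 61
Binary: 00111101
0xxxxxxx -> Class A (1-126)
Class A, default mask 255.0.0.0 (/8)


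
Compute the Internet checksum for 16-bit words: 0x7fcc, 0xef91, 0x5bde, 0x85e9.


Sum all words (with carry folding):
+ 0x7fcc = 0x7fcc
+ 0xef91 = 0x6f5e
+ 0x5bde = 0xcb3c
+ 0x85e9 = 0x5126
One's complement: ~0x5126
Checksum = 0xaed9


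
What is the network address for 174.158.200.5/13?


IP:   10101110.10011110.11001000.00000101
Mask: 11111111.11111000.00000000.00000000
AND operation:
Net:  10101110.10011000.00000000.00000000
Network: 174.152.0.0/13


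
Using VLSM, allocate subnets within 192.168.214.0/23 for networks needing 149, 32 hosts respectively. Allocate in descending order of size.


149 hosts -> /24 (254 usable): 192.168.214.0/24
32 hosts -> /26 (62 usable): 192.168.215.0/26
Allocation: 192.168.214.0/24 (149 hosts, 254 usable); 192.168.215.0/26 (32 hosts, 62 usable)


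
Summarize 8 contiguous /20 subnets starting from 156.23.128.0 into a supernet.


Original prefix: /20
Number of subnets: 8 = 2^3
New prefix = 20 - 3 = 17
Supernet: 156.23.128.0/17


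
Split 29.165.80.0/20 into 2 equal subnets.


New prefix = 20 + 1 = 21
Each subnet has 2048 addresses
  29.165.80.0/21
  29.165.88.0/21
Subnets: 29.165.80.0/21, 29.165.88.0/21


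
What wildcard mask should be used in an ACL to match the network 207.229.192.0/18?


Subnet mask: 255.255.192.0
Wildcard = 255.255.255.255 - subnet mask
255 - 255 = 0
255 - 255 = 0
255 - 192 = 63
255 - 0 = 255
Wildcard: 0.0.63.255


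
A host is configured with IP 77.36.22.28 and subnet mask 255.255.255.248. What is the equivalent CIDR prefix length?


Binary: 11111111.11111111.11111111.11111000
Count leading 1s
Prefix: /29


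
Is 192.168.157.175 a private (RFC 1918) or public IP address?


RFC 1918 private ranges:
  10.0.0.0/8 (10.0.0.0 - 10.255.255.255)
  172.16.0.0/12 (172.16.0.0 - 172.31.255.255)
  192.168.0.0/16 (192.168.0.0 - 192.168.255.255)
Private (in 192.168.0.0/16)


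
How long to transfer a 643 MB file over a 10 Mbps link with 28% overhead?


Effective throughput = 10 * (1 - 28/100) = 7.2 Mbps
File size in Mb = 643 * 8 = 5144 Mb
Time = 5144 / 7.2
Time = 714.4444 seconds


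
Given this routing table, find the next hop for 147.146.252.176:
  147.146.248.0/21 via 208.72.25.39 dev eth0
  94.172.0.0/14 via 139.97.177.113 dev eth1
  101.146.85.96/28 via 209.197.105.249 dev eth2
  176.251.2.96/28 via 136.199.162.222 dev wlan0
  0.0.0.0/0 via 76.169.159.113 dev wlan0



Longest prefix match for 147.146.252.176:
  /21 147.146.248.0: MATCH
  /14 94.172.0.0: no
  /28 101.146.85.96: no
  /28 176.251.2.96: no
  /0 0.0.0.0: MATCH
Selected: next-hop 208.72.25.39 via eth0 (matched /21)


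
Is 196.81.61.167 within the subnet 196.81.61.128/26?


Subnet network: 196.81.61.128
Test IP AND mask: 196.81.61.128
Yes, 196.81.61.167 is in 196.81.61.128/26


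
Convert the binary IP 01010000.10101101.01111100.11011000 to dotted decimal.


01010000 = 80
10101101 = 173
01111100 = 124
11011000 = 216
IP: 80.173.124.216


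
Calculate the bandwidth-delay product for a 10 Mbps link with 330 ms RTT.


BDP = bandwidth * RTT
= 10 Mbps * 330 ms
= 10 * 1e6 * 330 / 1000 bits
= 3300000 bits
= 412500 bytes
= 402.832 KB
BDP = 3300000 bits (412500 bytes)


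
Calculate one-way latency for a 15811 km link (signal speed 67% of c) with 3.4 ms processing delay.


Speed = 0.67 * 3e5 km/s = 201000 km/s
Propagation delay = 15811 / 201000 = 0.0787 s = 78.6617 ms
Processing delay = 3.4 ms
Total one-way latency = 82.0617 ms


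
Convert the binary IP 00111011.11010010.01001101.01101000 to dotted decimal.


00111011 = 59
11010010 = 210
01001101 = 77
01101000 = 104
IP: 59.210.77.104


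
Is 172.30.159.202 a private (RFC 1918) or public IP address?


RFC 1918 private ranges:
  10.0.0.0/8 (10.0.0.0 - 10.255.255.255)
  172.16.0.0/12 (172.16.0.0 - 172.31.255.255)
  192.168.0.0/16 (192.168.0.0 - 192.168.255.255)
Private (in 172.16.0.0/12)


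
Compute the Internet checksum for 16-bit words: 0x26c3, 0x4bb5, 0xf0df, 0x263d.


Sum all words (with carry folding):
+ 0x26c3 = 0x26c3
+ 0x4bb5 = 0x7278
+ 0xf0df = 0x6358
+ 0x263d = 0x8995
One's complement: ~0x8995
Checksum = 0x766a


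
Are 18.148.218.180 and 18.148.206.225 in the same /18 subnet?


Mask: 255.255.192.0
18.148.218.180 AND mask = 18.148.192.0
18.148.206.225 AND mask = 18.148.192.0
Yes, same subnet (18.148.192.0)


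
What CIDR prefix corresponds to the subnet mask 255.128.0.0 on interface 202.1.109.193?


Binary: 11111111.10000000.00000000.00000000
Count leading 1s
Prefix: /9


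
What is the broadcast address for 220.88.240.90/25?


Network: 220.88.240.0/25
Host bits = 7
Set all host bits to 1:
Broadcast: 220.88.240.127


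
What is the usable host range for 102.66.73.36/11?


Network: 102.64.0.0
Broadcast: 102.95.255.255
First usable = network + 1
Last usable = broadcast - 1
Range: 102.64.0.1 to 102.95.255.254


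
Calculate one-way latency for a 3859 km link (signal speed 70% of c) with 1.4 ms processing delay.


Speed = 0.7 * 3e5 km/s = 210000 km/s
Propagation delay = 3859 / 210000 = 0.0184 s = 18.3762 ms
Processing delay = 1.4 ms
Total one-way latency = 19.7762 ms


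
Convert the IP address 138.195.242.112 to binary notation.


138 = 10001010
195 = 11000011
242 = 11110010
112 = 01110000
Binary: 10001010.11000011.11110010.01110000


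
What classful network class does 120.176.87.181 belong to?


First octet: 120
Binary: 01111000
0xxxxxxx -> Class A (1-126)
Class A, default mask 255.0.0.0 (/8)


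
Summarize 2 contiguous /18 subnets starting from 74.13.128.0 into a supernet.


Original prefix: /18
Number of subnets: 2 = 2^1
New prefix = 18 - 1 = 17
Supernet: 74.13.128.0/17


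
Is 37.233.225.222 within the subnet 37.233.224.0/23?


Subnet network: 37.233.224.0
Test IP AND mask: 37.233.224.0
Yes, 37.233.225.222 is in 37.233.224.0/23


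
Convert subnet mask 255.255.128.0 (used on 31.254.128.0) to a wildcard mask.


Subnet mask: 255.255.128.0
Wildcard = 255.255.255.255 - subnet mask
255 - 255 = 0
255 - 255 = 0
255 - 128 = 127
255 - 0 = 255
Wildcard: 0.0.127.255


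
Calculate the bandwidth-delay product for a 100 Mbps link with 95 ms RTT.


BDP = bandwidth * RTT
= 100 Mbps * 95 ms
= 100 * 1e6 * 95 / 1000 bits
= 9500000 bits
= 1187500 bytes
= 1159.668 KB
BDP = 9500000 bits (1187500 bytes)


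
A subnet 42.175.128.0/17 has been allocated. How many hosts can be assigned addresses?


Host bits = 32 - 17 = 15
Total addresses = 2^15 = 32768
Usable = total - 2 (network and broadcast)
Usable hosts: 32766


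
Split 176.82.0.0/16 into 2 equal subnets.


New prefix = 16 + 1 = 17
Each subnet has 32768 addresses
  176.82.0.0/17
  176.82.128.0/17
Subnets: 176.82.0.0/17, 176.82.128.0/17


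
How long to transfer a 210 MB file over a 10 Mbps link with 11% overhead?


Effective throughput = 10 * (1 - 11/100) = 8.9 Mbps
File size in Mb = 210 * 8 = 1680 Mb
Time = 1680 / 8.9
Time = 188.764 seconds


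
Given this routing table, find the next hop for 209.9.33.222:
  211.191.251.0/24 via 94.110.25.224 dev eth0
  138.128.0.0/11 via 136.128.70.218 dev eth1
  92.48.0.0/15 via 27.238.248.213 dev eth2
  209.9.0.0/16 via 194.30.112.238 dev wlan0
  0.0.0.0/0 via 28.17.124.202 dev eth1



Longest prefix match for 209.9.33.222:
  /24 211.191.251.0: no
  /11 138.128.0.0: no
  /15 92.48.0.0: no
  /16 209.9.0.0: MATCH
  /0 0.0.0.0: MATCH
Selected: next-hop 194.30.112.238 via wlan0 (matched /16)


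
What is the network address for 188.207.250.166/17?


IP:   10111100.11001111.11111010.10100110
Mask: 11111111.11111111.10000000.00000000
AND operation:
Net:  10111100.11001111.10000000.00000000
Network: 188.207.128.0/17


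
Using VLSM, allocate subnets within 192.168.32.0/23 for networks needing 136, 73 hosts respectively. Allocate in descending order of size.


136 hosts -> /24 (254 usable): 192.168.32.0/24
73 hosts -> /25 (126 usable): 192.168.33.0/25
Allocation: 192.168.32.0/24 (136 hosts, 254 usable); 192.168.33.0/25 (73 hosts, 126 usable)


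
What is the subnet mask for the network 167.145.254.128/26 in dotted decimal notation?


/26 means 26 network bits, 6 host bits
Binary: 11111111111111111111111111000000
Mask: 255.255.255.192


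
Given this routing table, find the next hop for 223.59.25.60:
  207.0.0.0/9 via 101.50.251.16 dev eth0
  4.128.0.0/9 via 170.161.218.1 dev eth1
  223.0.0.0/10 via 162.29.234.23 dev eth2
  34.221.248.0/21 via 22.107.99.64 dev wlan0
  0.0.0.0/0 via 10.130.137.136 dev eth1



Longest prefix match for 223.59.25.60:
  /9 207.0.0.0: no
  /9 4.128.0.0: no
  /10 223.0.0.0: MATCH
  /21 34.221.248.0: no
  /0 0.0.0.0: MATCH
Selected: next-hop 162.29.234.23 via eth2 (matched /10)


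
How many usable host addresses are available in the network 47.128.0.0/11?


Host bits = 32 - 11 = 21
Total addresses = 2^21 = 2097152
Usable = total - 2 (network and broadcast)
Usable hosts: 2097150


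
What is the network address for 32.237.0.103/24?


IP:   00100000.11101101.00000000.01100111
Mask: 11111111.11111111.11111111.00000000
AND operation:
Net:  00100000.11101101.00000000.00000000
Network: 32.237.0.0/24


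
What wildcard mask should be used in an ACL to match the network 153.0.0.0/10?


Subnet mask: 255.192.0.0
Wildcard = 255.255.255.255 - subnet mask
255 - 255 = 0
255 - 192 = 63
255 - 0 = 255
255 - 0 = 255
Wildcard: 0.63.255.255


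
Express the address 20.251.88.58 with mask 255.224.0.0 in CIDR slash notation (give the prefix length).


Binary: 11111111.11100000.00000000.00000000
Count leading 1s
Prefix: /11


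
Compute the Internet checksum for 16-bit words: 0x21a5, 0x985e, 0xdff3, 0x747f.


Sum all words (with carry folding):
+ 0x21a5 = 0x21a5
+ 0x985e = 0xba03
+ 0xdff3 = 0x99f7
+ 0x747f = 0x0e77
One's complement: ~0x0e77
Checksum = 0xf188


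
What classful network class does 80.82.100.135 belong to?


First octet: 80
Binary: 01010000
0xxxxxxx -> Class A (1-126)
Class A, default mask 255.0.0.0 (/8)


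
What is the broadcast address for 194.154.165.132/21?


Network: 194.154.160.0/21
Host bits = 11
Set all host bits to 1:
Broadcast: 194.154.167.255


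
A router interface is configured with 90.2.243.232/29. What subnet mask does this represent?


/29 means 29 network bits, 3 host bits
Binary: 11111111111111111111111111111000
Mask: 255.255.255.248


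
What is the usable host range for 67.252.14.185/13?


Network: 67.248.0.0
Broadcast: 67.255.255.255
First usable = network + 1
Last usable = broadcast - 1
Range: 67.248.0.1 to 67.255.255.254


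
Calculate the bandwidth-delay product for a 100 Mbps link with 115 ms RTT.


BDP = bandwidth * RTT
= 100 Mbps * 115 ms
= 100 * 1e6 * 115 / 1000 bits
= 11500000 bits
= 1437500 bytes
= 1403.8086 KB
BDP = 11500000 bits (1437500 bytes)


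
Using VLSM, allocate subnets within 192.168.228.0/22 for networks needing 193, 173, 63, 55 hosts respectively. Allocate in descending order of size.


193 hosts -> /24 (254 usable): 192.168.228.0/24
173 hosts -> /24 (254 usable): 192.168.229.0/24
63 hosts -> /25 (126 usable): 192.168.230.0/25
55 hosts -> /26 (62 usable): 192.168.230.128/26
Allocation: 192.168.228.0/24 (193 hosts, 254 usable); 192.168.229.0/24 (173 hosts, 254 usable); 192.168.230.0/25 (63 hosts, 126 usable); 192.168.230.128/26 (55 hosts, 62 usable)


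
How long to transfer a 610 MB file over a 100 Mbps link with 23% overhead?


Effective throughput = 100 * (1 - 23/100) = 77 Mbps
File size in Mb = 610 * 8 = 4880 Mb
Time = 4880 / 77
Time = 63.3766 seconds


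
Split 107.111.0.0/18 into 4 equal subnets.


New prefix = 18 + 2 = 20
Each subnet has 4096 addresses
  107.111.0.0/20
  107.111.16.0/20
  107.111.32.0/20
  107.111.48.0/20
Subnets: 107.111.0.0/20, 107.111.16.0/20, 107.111.32.0/20, 107.111.48.0/20


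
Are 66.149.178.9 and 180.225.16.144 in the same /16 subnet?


Mask: 255.255.0.0
66.149.178.9 AND mask = 66.149.0.0
180.225.16.144 AND mask = 180.225.0.0
No, different subnets (66.149.0.0 vs 180.225.0.0)


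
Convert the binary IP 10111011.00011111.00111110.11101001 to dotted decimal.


10111011 = 187
00011111 = 31
00111110 = 62
11101001 = 233
IP: 187.31.62.233


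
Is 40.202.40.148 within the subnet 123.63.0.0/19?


Subnet network: 123.63.0.0
Test IP AND mask: 40.202.32.0
No, 40.202.40.148 is not in 123.63.0.0/19


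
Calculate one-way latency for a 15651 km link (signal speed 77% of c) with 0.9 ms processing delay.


Speed = 0.77 * 3e5 km/s = 231000 km/s
Propagation delay = 15651 / 231000 = 0.0678 s = 67.7532 ms
Processing delay = 0.9 ms
Total one-way latency = 68.6532 ms


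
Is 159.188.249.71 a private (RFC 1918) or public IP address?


RFC 1918 private ranges:
  10.0.0.0/8 (10.0.0.0 - 10.255.255.255)
  172.16.0.0/12 (172.16.0.0 - 172.31.255.255)
  192.168.0.0/16 (192.168.0.0 - 192.168.255.255)
Public (not in any RFC 1918 range)


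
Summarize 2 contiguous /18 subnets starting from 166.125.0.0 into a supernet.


Original prefix: /18
Number of subnets: 2 = 2^1
New prefix = 18 - 1 = 17
Supernet: 166.125.0.0/17


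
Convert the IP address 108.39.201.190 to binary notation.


108 = 01101100
39 = 00100111
201 = 11001001
190 = 10111110
Binary: 01101100.00100111.11001001.10111110


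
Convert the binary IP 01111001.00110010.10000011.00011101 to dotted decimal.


01111001 = 121
00110010 = 50
10000011 = 131
00011101 = 29
IP: 121.50.131.29


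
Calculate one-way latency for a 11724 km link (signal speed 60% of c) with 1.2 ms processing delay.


Speed = 0.6 * 3e5 km/s = 180000 km/s
Propagation delay = 11724 / 180000 = 0.0651 s = 65.1333 ms
Processing delay = 1.2 ms
Total one-way latency = 66.3333 ms


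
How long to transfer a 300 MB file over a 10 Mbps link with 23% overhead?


Effective throughput = 10 * (1 - 23/100) = 7.7 Mbps
File size in Mb = 300 * 8 = 2400 Mb
Time = 2400 / 7.7
Time = 311.6883 seconds


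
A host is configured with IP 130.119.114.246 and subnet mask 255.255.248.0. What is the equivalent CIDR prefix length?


Binary: 11111111.11111111.11111000.00000000
Count leading 1s
Prefix: /21


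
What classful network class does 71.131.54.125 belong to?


First octet: 71
Binary: 01000111
0xxxxxxx -> Class A (1-126)
Class A, default mask 255.0.0.0 (/8)


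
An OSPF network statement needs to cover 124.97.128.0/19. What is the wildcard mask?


Subnet mask: 255.255.224.0
Wildcard = 255.255.255.255 - subnet mask
255 - 255 = 0
255 - 255 = 0
255 - 224 = 31
255 - 0 = 255
Wildcard: 0.0.31.255


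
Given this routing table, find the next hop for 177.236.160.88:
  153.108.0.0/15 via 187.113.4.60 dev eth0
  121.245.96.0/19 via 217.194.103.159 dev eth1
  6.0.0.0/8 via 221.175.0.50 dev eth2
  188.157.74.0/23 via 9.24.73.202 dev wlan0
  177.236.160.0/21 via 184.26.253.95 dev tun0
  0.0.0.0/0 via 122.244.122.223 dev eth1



Longest prefix match for 177.236.160.88:
  /15 153.108.0.0: no
  /19 121.245.96.0: no
  /8 6.0.0.0: no
  /23 188.157.74.0: no
  /21 177.236.160.0: MATCH
  /0 0.0.0.0: MATCH
Selected: next-hop 184.26.253.95 via tun0 (matched /21)


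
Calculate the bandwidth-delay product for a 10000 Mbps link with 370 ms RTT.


BDP = bandwidth * RTT
= 10000 Mbps * 370 ms
= 10000 * 1e6 * 370 / 1000 bits
= 3700000000 bits
= 462500000 bytes
= 451660.1562 KB
BDP = 3700000000 bits (462500000 bytes)


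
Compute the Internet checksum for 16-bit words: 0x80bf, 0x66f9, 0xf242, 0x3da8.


Sum all words (with carry folding):
+ 0x80bf = 0x80bf
+ 0x66f9 = 0xe7b8
+ 0xf242 = 0xd9fb
+ 0x3da8 = 0x17a4
One's complement: ~0x17a4
Checksum = 0xe85b


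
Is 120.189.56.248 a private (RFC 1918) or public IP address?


RFC 1918 private ranges:
  10.0.0.0/8 (10.0.0.0 - 10.255.255.255)
  172.16.0.0/12 (172.16.0.0 - 172.31.255.255)
  192.168.0.0/16 (192.168.0.0 - 192.168.255.255)
Public (not in any RFC 1918 range)


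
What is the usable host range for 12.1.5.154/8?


Network: 12.0.0.0
Broadcast: 12.255.255.255
First usable = network + 1
Last usable = broadcast - 1
Range: 12.0.0.1 to 12.255.255.254


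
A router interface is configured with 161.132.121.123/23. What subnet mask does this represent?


/23 means 23 network bits, 9 host bits
Binary: 11111111111111111111111000000000
Mask: 255.255.254.0


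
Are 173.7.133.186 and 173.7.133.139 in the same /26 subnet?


Mask: 255.255.255.192
173.7.133.186 AND mask = 173.7.133.128
173.7.133.139 AND mask = 173.7.133.128
Yes, same subnet (173.7.133.128)


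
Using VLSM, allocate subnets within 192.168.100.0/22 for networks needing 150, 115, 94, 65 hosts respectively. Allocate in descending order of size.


150 hosts -> /24 (254 usable): 192.168.100.0/24
115 hosts -> /25 (126 usable): 192.168.101.0/25
94 hosts -> /25 (126 usable): 192.168.101.128/25
65 hosts -> /25 (126 usable): 192.168.102.0/25
Allocation: 192.168.100.0/24 (150 hosts, 254 usable); 192.168.101.0/25 (115 hosts, 126 usable); 192.168.101.128/25 (94 hosts, 126 usable); 192.168.102.0/25 (65 hosts, 126 usable)


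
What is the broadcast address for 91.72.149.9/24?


Network: 91.72.149.0/24
Host bits = 8
Set all host bits to 1:
Broadcast: 91.72.149.255


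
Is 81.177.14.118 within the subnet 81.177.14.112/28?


Subnet network: 81.177.14.112
Test IP AND mask: 81.177.14.112
Yes, 81.177.14.118 is in 81.177.14.112/28


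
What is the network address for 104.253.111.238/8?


IP:   01101000.11111101.01101111.11101110
Mask: 11111111.00000000.00000000.00000000
AND operation:
Net:  01101000.00000000.00000000.00000000
Network: 104.0.0.0/8


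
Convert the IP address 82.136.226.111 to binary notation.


82 = 01010010
136 = 10001000
226 = 11100010
111 = 01101111
Binary: 01010010.10001000.11100010.01101111


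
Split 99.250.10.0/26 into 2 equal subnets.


New prefix = 26 + 1 = 27
Each subnet has 32 addresses
  99.250.10.0/27
  99.250.10.32/27
Subnets: 99.250.10.0/27, 99.250.10.32/27


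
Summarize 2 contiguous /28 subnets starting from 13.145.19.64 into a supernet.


Original prefix: /28
Number of subnets: 2 = 2^1
New prefix = 28 - 1 = 27
Supernet: 13.145.19.64/27


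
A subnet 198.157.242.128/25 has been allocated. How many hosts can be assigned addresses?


Host bits = 32 - 25 = 7
Total addresses = 2^7 = 128
Usable = total - 2 (network and broadcast)
Usable hosts: 126


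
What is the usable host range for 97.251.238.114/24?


Network: 97.251.238.0
Broadcast: 97.251.238.255
First usable = network + 1
Last usable = broadcast - 1
Range: 97.251.238.1 to 97.251.238.254


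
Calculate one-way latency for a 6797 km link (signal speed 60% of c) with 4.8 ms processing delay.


Speed = 0.6 * 3e5 km/s = 180000 km/s
Propagation delay = 6797 / 180000 = 0.0378 s = 37.7611 ms
Processing delay = 4.8 ms
Total one-way latency = 42.5611 ms


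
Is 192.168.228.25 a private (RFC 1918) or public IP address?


RFC 1918 private ranges:
  10.0.0.0/8 (10.0.0.0 - 10.255.255.255)
  172.16.0.0/12 (172.16.0.0 - 172.31.255.255)
  192.168.0.0/16 (192.168.0.0 - 192.168.255.255)
Private (in 192.168.0.0/16)


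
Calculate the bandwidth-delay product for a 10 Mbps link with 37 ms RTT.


BDP = bandwidth * RTT
= 10 Mbps * 37 ms
= 10 * 1e6 * 37 / 1000 bits
= 370000 bits
= 46250 bytes
= 45.166 KB
BDP = 370000 bits (46250 bytes)


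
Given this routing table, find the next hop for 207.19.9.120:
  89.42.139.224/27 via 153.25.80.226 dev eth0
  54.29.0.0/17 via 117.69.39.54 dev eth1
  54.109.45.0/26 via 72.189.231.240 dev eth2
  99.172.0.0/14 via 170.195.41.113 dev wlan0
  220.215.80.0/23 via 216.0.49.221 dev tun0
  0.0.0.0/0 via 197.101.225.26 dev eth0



Longest prefix match for 207.19.9.120:
  /27 89.42.139.224: no
  /17 54.29.0.0: no
  /26 54.109.45.0: no
  /14 99.172.0.0: no
  /23 220.215.80.0: no
  /0 0.0.0.0: MATCH
Selected: next-hop 197.101.225.26 via eth0 (matched /0)


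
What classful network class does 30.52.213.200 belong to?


First octet: 30
Binary: 00011110
0xxxxxxx -> Class A (1-126)
Class A, default mask 255.0.0.0 (/8)


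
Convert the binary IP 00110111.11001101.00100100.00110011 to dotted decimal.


00110111 = 55
11001101 = 205
00100100 = 36
00110011 = 51
IP: 55.205.36.51


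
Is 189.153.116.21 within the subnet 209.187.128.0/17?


Subnet network: 209.187.128.0
Test IP AND mask: 189.153.0.0
No, 189.153.116.21 is not in 209.187.128.0/17


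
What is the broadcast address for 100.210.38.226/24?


Network: 100.210.38.0/24
Host bits = 8
Set all host bits to 1:
Broadcast: 100.210.38.255


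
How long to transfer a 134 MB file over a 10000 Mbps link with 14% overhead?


Effective throughput = 10000 * (1 - 14/100) = 8600 Mbps
File size in Mb = 134 * 8 = 1072 Mb
Time = 1072 / 8600
Time = 0.1247 seconds


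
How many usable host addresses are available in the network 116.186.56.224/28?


Host bits = 32 - 28 = 4
Total addresses = 2^4 = 16
Usable = total - 2 (network and broadcast)
Usable hosts: 14


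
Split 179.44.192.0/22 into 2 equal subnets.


New prefix = 22 + 1 = 23
Each subnet has 512 addresses
  179.44.192.0/23
  179.44.194.0/23
Subnets: 179.44.192.0/23, 179.44.194.0/23


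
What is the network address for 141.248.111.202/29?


IP:   10001101.11111000.01101111.11001010
Mask: 11111111.11111111.11111111.11111000
AND operation:
Net:  10001101.11111000.01101111.11001000
Network: 141.248.111.200/29


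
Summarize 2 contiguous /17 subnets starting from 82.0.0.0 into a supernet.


Original prefix: /17
Number of subnets: 2 = 2^1
New prefix = 17 - 1 = 16
Supernet: 82.0.0.0/16


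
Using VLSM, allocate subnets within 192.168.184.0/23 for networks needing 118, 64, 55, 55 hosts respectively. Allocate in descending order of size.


118 hosts -> /25 (126 usable): 192.168.184.0/25
64 hosts -> /25 (126 usable): 192.168.184.128/25
55 hosts -> /26 (62 usable): 192.168.185.0/26
55 hosts -> /26 (62 usable): 192.168.185.64/26
Allocation: 192.168.184.0/25 (118 hosts, 126 usable); 192.168.184.128/25 (64 hosts, 126 usable); 192.168.185.0/26 (55 hosts, 62 usable); 192.168.185.64/26 (55 hosts, 62 usable)


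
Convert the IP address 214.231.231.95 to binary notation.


214 = 11010110
231 = 11100111
231 = 11100111
95 = 01011111
Binary: 11010110.11100111.11100111.01011111


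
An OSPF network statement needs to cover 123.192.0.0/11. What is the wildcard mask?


Subnet mask: 255.224.0.0
Wildcard = 255.255.255.255 - subnet mask
255 - 255 = 0
255 - 224 = 31
255 - 0 = 255
255 - 0 = 255
Wildcard: 0.31.255.255


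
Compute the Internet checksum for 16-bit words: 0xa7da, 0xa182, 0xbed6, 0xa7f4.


Sum all words (with carry folding):
+ 0xa7da = 0xa7da
+ 0xa182 = 0x495d
+ 0xbed6 = 0x0834
+ 0xa7f4 = 0xb028
One's complement: ~0xb028
Checksum = 0x4fd7


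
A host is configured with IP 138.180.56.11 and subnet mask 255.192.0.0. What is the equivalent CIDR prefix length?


Binary: 11111111.11000000.00000000.00000000
Count leading 1s
Prefix: /10


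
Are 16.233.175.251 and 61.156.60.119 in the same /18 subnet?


Mask: 255.255.192.0
16.233.175.251 AND mask = 16.233.128.0
61.156.60.119 AND mask = 61.156.0.0
No, different subnets (16.233.128.0 vs 61.156.0.0)


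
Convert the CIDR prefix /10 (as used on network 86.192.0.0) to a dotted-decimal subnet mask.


/10 means 10 network bits, 22 host bits
Binary: 11111111110000000000000000000000
Mask: 255.192.0.0


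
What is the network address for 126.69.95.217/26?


IP:   01111110.01000101.01011111.11011001
Mask: 11111111.11111111.11111111.11000000
AND operation:
Net:  01111110.01000101.01011111.11000000
Network: 126.69.95.192/26


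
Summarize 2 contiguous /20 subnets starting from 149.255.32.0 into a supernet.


Original prefix: /20
Number of subnets: 2 = 2^1
New prefix = 20 - 1 = 19
Supernet: 149.255.32.0/19


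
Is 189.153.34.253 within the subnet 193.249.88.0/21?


Subnet network: 193.249.88.0
Test IP AND mask: 189.153.32.0
No, 189.153.34.253 is not in 193.249.88.0/21


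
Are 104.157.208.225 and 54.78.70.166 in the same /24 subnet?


Mask: 255.255.255.0
104.157.208.225 AND mask = 104.157.208.0
54.78.70.166 AND mask = 54.78.70.0
No, different subnets (104.157.208.0 vs 54.78.70.0)


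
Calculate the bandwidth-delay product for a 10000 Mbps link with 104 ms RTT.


BDP = bandwidth * RTT
= 10000 Mbps * 104 ms
= 10000 * 1e6 * 104 / 1000 bits
= 1040000000 bits
= 130000000 bytes
= 126953.125 KB
BDP = 1040000000 bits (130000000 bytes)


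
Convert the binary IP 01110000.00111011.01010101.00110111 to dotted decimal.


01110000 = 112
00111011 = 59
01010101 = 85
00110111 = 55
IP: 112.59.85.55


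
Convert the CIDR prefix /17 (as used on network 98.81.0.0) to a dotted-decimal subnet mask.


/17 means 17 network bits, 15 host bits
Binary: 11111111111111111000000000000000
Mask: 255.255.128.0


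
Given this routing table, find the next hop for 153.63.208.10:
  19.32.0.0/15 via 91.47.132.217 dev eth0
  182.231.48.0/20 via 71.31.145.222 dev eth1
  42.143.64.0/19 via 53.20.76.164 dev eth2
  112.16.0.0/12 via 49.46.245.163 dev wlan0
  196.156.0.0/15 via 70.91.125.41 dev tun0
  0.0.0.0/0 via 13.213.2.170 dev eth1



Longest prefix match for 153.63.208.10:
  /15 19.32.0.0: no
  /20 182.231.48.0: no
  /19 42.143.64.0: no
  /12 112.16.0.0: no
  /15 196.156.0.0: no
  /0 0.0.0.0: MATCH
Selected: next-hop 13.213.2.170 via eth1 (matched /0)


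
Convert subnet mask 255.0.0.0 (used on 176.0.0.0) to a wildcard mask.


Subnet mask: 255.0.0.0
Wildcard = 255.255.255.255 - subnet mask
255 - 255 = 0
255 - 0 = 255
255 - 0 = 255
255 - 0 = 255
Wildcard: 0.255.255.255


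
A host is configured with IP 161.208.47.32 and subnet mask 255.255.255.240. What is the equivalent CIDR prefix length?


Binary: 11111111.11111111.11111111.11110000
Count leading 1s
Prefix: /28


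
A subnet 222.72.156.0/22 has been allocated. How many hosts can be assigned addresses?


Host bits = 32 - 22 = 10
Total addresses = 2^10 = 1024
Usable = total - 2 (network and broadcast)
Usable hosts: 1022


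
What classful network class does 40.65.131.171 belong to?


First octet: 40
Binary: 00101000
0xxxxxxx -> Class A (1-126)
Class A, default mask 255.0.0.0 (/8)


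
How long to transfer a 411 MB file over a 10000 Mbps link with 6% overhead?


Effective throughput = 10000 * (1 - 6/100) = 9400 Mbps
File size in Mb = 411 * 8 = 3288 Mb
Time = 3288 / 9400
Time = 0.3498 seconds


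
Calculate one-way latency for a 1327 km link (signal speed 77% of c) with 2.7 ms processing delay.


Speed = 0.77 * 3e5 km/s = 231000 km/s
Propagation delay = 1327 / 231000 = 0.0057 s = 5.7446 ms
Processing delay = 2.7 ms
Total one-way latency = 8.4446 ms


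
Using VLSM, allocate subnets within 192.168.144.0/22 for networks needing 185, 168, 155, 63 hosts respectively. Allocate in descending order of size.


185 hosts -> /24 (254 usable): 192.168.144.0/24
168 hosts -> /24 (254 usable): 192.168.145.0/24
155 hosts -> /24 (254 usable): 192.168.146.0/24
63 hosts -> /25 (126 usable): 192.168.147.0/25
Allocation: 192.168.144.0/24 (185 hosts, 254 usable); 192.168.145.0/24 (168 hosts, 254 usable); 192.168.146.0/24 (155 hosts, 254 usable); 192.168.147.0/25 (63 hosts, 126 usable)


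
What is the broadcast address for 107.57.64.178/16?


Network: 107.57.0.0/16
Host bits = 16
Set all host bits to 1:
Broadcast: 107.57.255.255


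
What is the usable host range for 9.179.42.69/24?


Network: 9.179.42.0
Broadcast: 9.179.42.255
First usable = network + 1
Last usable = broadcast - 1
Range: 9.179.42.1 to 9.179.42.254


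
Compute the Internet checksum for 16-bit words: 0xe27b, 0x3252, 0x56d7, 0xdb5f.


Sum all words (with carry folding):
+ 0xe27b = 0xe27b
+ 0x3252 = 0x14ce
+ 0x56d7 = 0x6ba5
+ 0xdb5f = 0x4705
One's complement: ~0x4705
Checksum = 0xb8fa


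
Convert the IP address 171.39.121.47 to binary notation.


171 = 10101011
39 = 00100111
121 = 01111001
47 = 00101111
Binary: 10101011.00100111.01111001.00101111


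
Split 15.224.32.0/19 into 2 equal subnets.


New prefix = 19 + 1 = 20
Each subnet has 4096 addresses
  15.224.32.0/20
  15.224.48.0/20
Subnets: 15.224.32.0/20, 15.224.48.0/20


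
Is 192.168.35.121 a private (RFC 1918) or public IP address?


RFC 1918 private ranges:
  10.0.0.0/8 (10.0.0.0 - 10.255.255.255)
  172.16.0.0/12 (172.16.0.0 - 172.31.255.255)
  192.168.0.0/16 (192.168.0.0 - 192.168.255.255)
Private (in 192.168.0.0/16)


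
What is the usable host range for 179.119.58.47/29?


Network: 179.119.58.40
Broadcast: 179.119.58.47
First usable = network + 1
Last usable = broadcast - 1
Range: 179.119.58.41 to 179.119.58.46


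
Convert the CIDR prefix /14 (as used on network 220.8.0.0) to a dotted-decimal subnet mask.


/14 means 14 network bits, 18 host bits
Binary: 11111111111111000000000000000000
Mask: 255.252.0.0


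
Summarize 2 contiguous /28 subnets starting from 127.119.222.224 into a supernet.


Original prefix: /28
Number of subnets: 2 = 2^1
New prefix = 28 - 1 = 27
Supernet: 127.119.222.224/27


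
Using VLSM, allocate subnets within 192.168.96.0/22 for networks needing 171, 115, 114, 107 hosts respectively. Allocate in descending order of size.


171 hosts -> /24 (254 usable): 192.168.96.0/24
115 hosts -> /25 (126 usable): 192.168.97.0/25
114 hosts -> /25 (126 usable): 192.168.97.128/25
107 hosts -> /25 (126 usable): 192.168.98.0/25
Allocation: 192.168.96.0/24 (171 hosts, 254 usable); 192.168.97.0/25 (115 hosts, 126 usable); 192.168.97.128/25 (114 hosts, 126 usable); 192.168.98.0/25 (107 hosts, 126 usable)


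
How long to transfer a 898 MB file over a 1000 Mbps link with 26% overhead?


Effective throughput = 1000 * (1 - 26/100) = 740 Mbps
File size in Mb = 898 * 8 = 7184 Mb
Time = 7184 / 740
Time = 9.7081 seconds


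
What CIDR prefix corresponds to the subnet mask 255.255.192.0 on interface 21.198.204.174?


Binary: 11111111.11111111.11000000.00000000
Count leading 1s
Prefix: /18


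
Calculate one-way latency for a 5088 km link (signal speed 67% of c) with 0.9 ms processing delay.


Speed = 0.67 * 3e5 km/s = 201000 km/s
Propagation delay = 5088 / 201000 = 0.0253 s = 25.3134 ms
Processing delay = 0.9 ms
Total one-way latency = 26.2134 ms


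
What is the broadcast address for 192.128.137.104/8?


Network: 192.0.0.0/8
Host bits = 24
Set all host bits to 1:
Broadcast: 192.255.255.255


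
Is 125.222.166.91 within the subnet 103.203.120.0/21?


Subnet network: 103.203.120.0
Test IP AND mask: 125.222.160.0
No, 125.222.166.91 is not in 103.203.120.0/21


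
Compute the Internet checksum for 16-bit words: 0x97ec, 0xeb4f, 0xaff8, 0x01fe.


Sum all words (with carry folding):
+ 0x97ec = 0x97ec
+ 0xeb4f = 0x833c
+ 0xaff8 = 0x3335
+ 0x01fe = 0x3533
One's complement: ~0x3533
Checksum = 0xcacc


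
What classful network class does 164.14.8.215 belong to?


First octet: 164
Binary: 10100100
10xxxxxx -> Class B (128-191)
Class B, default mask 255.255.0.0 (/16)


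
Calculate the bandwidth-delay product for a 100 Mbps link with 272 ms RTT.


BDP = bandwidth * RTT
= 100 Mbps * 272 ms
= 100 * 1e6 * 272 / 1000 bits
= 27200000 bits
= 3400000 bytes
= 3320.3125 KB
BDP = 27200000 bits (3400000 bytes)


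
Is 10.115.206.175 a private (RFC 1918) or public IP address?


RFC 1918 private ranges:
  10.0.0.0/8 (10.0.0.0 - 10.255.255.255)
  172.16.0.0/12 (172.16.0.0 - 172.31.255.255)
  192.168.0.0/16 (192.168.0.0 - 192.168.255.255)
Private (in 10.0.0.0/8)


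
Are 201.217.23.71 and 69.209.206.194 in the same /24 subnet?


Mask: 255.255.255.0
201.217.23.71 AND mask = 201.217.23.0
69.209.206.194 AND mask = 69.209.206.0
No, different subnets (201.217.23.0 vs 69.209.206.0)


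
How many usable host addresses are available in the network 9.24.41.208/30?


Host bits = 32 - 30 = 2
Total addresses = 2^2 = 4
Usable = total - 2 (network and broadcast)
Usable hosts: 2


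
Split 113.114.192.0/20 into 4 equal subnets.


New prefix = 20 + 2 = 22
Each subnet has 1024 addresses
  113.114.192.0/22
  113.114.196.0/22
  113.114.200.0/22
  113.114.204.0/22
Subnets: 113.114.192.0/22, 113.114.196.0/22, 113.114.200.0/22, 113.114.204.0/22


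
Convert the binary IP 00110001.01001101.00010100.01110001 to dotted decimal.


00110001 = 49
01001101 = 77
00010100 = 20
01110001 = 113
IP: 49.77.20.113


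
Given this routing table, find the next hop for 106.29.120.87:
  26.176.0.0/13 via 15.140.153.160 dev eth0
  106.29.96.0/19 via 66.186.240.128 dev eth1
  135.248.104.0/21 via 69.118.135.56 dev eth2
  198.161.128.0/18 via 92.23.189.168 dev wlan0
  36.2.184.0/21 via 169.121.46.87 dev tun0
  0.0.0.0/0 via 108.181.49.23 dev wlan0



Longest prefix match for 106.29.120.87:
  /13 26.176.0.0: no
  /19 106.29.96.0: MATCH
  /21 135.248.104.0: no
  /18 198.161.128.0: no
  /21 36.2.184.0: no
  /0 0.0.0.0: MATCH
Selected: next-hop 66.186.240.128 via eth1 (matched /19)


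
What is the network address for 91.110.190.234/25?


IP:   01011011.01101110.10111110.11101010
Mask: 11111111.11111111.11111111.10000000
AND operation:
Net:  01011011.01101110.10111110.10000000
Network: 91.110.190.128/25


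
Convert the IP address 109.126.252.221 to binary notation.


109 = 01101101
126 = 01111110
252 = 11111100
221 = 11011101
Binary: 01101101.01111110.11111100.11011101


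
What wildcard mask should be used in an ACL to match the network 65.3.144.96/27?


Subnet mask: 255.255.255.224
Wildcard = 255.255.255.255 - subnet mask
255 - 255 = 0
255 - 255 = 0
255 - 255 = 0
255 - 224 = 31
Wildcard: 0.0.0.31


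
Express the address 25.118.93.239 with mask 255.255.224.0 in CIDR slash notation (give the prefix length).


Binary: 11111111.11111111.11100000.00000000
Count leading 1s
Prefix: /19


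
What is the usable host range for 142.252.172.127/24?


Network: 142.252.172.0
Broadcast: 142.252.172.255
First usable = network + 1
Last usable = broadcast - 1
Range: 142.252.172.1 to 142.252.172.254


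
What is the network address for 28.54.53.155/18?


IP:   00011100.00110110.00110101.10011011
Mask: 11111111.11111111.11000000.00000000
AND operation:
Net:  00011100.00110110.00000000.00000000
Network: 28.54.0.0/18


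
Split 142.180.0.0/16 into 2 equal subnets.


New prefix = 16 + 1 = 17
Each subnet has 32768 addresses
  142.180.0.0/17
  142.180.128.0/17
Subnets: 142.180.0.0/17, 142.180.128.0/17


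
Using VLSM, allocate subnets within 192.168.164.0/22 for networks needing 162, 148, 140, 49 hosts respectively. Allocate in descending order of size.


162 hosts -> /24 (254 usable): 192.168.164.0/24
148 hosts -> /24 (254 usable): 192.168.165.0/24
140 hosts -> /24 (254 usable): 192.168.166.0/24
49 hosts -> /26 (62 usable): 192.168.167.0/26
Allocation: 192.168.164.0/24 (162 hosts, 254 usable); 192.168.165.0/24 (148 hosts, 254 usable); 192.168.166.0/24 (140 hosts, 254 usable); 192.168.167.0/26 (49 hosts, 62 usable)
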